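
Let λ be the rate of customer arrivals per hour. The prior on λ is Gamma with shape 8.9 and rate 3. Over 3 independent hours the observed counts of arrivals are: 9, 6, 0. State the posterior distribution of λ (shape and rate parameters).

Posterior: Gamma(shape=23.9, rate=6)

The Poisson likelihood adds the total count to the shape and the number of exposure periods to the rate. Here ∑xᵢ = 15 and n = 3, so shape 8.9→23.9 and rate 3→6.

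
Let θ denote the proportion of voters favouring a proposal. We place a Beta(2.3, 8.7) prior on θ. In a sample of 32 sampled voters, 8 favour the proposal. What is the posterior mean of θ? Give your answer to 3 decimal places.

The binomial likelihood is conjugate to the Beta prior: with 8 successes and 24 failures, the posterior is Beta(2.3+8, 8.7+24) = Beta(10.3, 32.7).
Posterior mean = α/(α+β) = 10.3/43 = 0.240.

Posterior mean ≈ 0.240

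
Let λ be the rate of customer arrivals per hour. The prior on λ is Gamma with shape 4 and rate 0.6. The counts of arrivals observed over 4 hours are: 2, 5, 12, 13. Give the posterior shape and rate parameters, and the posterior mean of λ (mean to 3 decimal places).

Total count ∑xᵢ = 32 over n = 4 hours.
Gamma is conjugate to the Poisson likelihood: posterior is Gamma(shape = 4+32 = 36, rate = 0.6+4 = 4.6).
E[λ | data] = 36/4.6 = 7.826.

Posterior: Gamma(shape=36, rate=4.6); mean ≈ 7.826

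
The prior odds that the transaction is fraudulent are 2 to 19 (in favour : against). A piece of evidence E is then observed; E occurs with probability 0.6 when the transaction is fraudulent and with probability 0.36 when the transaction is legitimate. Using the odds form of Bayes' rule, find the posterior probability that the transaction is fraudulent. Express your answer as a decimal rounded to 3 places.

Posterior probability ≈ 0.149

Prior odds = 2/19 = 0.10526. In log-odds, ln(0.10526) = -2.2513.
Add log likelihood ratio: ln(1.6667) = 0.51083.
Posterior log-odds = -1.7405, so posterior odds = exp(-1.7405) = 0.17544. Converting, P(H|E) = 0.17544/1.1754 = 0.149.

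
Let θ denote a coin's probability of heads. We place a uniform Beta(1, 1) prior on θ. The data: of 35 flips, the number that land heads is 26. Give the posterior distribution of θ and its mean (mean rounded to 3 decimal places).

The binomial likelihood is conjugate to the Beta prior: with 26 successes and 9 failures, the posterior is Beta(1+26, 1+9) = Beta(27, 10).
Posterior mean = α/(α+β) = 27/37 = 0.730.

Posterior: Beta(27, 10); mean ≈ 0.730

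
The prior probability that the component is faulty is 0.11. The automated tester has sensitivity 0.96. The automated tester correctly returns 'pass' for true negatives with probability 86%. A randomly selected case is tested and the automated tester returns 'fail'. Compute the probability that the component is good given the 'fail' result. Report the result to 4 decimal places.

P(¬H | E) ≈ 0.5413

Write H for 'the component is faulty'. Prior odds H:¬H = 0.11/0.89 = 0.12360. For the 'fail' outcome, the likelihood ratio is 0.96/0.14 = 6.8571.
Posterior odds = 0.12360 × 6.8571 = 0.84751, so P(H|E) = 0.84751/(1+0.84751) = 0.4587. Then P(¬H|E) = 1 − 0.4587 = 0.5413.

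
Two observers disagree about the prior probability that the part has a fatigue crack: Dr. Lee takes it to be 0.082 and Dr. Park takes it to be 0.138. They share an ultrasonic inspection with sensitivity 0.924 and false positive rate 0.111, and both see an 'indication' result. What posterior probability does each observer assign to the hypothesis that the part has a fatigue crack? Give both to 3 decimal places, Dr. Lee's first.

The likelihood ratio for an 'indication' result is 0.924/0.111 = 8.3243.
Dr. Lee: prior odds 0.082/0.918 = 0.089325; posterior odds 0.74357; posterior probability 0.426.
Dr. Park: prior odds 0.138/0.862 = 0.16009; posterior odds 1.3327; posterior probability 0.571.

Dr. Lee: 0.426; Dr. Park: 0.571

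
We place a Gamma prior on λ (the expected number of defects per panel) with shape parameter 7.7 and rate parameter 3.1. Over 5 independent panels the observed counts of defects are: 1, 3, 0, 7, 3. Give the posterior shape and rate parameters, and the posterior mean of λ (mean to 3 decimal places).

Posterior: Gamma(shape=21.7, rate=8.1); mean ≈ 2.679

Total count ∑xᵢ = 14 over n = 5 panels.
Gamma is conjugate to the Poisson likelihood: posterior is Gamma(shape = 7.7+14 = 21.7, rate = 3.1+5 = 8.1).
E[λ | data] = 21.7/8.1 = 2.679.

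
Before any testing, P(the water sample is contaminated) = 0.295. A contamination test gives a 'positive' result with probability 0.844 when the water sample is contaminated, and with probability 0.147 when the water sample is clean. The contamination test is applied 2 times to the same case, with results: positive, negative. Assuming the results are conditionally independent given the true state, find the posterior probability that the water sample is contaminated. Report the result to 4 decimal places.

Posterior P(H) ≈ 0.3053

With H the event that the water sample is contaminated, the joint likelihood of the observed sequence is P(data|H) = 0.844·0.156 = 0.13166 and P(data|¬H) = 0.147·0.853 = 0.12539.
Bayes: P(H|data) = 0.295·0.13166 / (0.295·0.13166 + 0.705·0.12539) = 0.038841/0.12724 = 0.3053.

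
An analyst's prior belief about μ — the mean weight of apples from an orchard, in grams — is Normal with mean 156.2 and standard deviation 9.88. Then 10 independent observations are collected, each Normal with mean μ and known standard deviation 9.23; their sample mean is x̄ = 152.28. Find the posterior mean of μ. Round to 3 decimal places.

Prior precision 1/τ₀² = 1/9.88² = 0.0102444; data precision n/σ² = 10/9.23² = 0.117381.
Posterior precision = 0.0102444 + 0.117381 = 0.127625.
Posterior mean = (0.0102444·156.2 + 0.117381·152.28) / 0.127625 = 152.595.

Posterior mean ≈ 152.595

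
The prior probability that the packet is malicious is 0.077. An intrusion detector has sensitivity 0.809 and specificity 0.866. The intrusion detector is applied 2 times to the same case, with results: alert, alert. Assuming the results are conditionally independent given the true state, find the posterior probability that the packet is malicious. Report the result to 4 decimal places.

Posterior P(H) ≈ 0.7525

With H the event that the packet is malicious, the joint likelihood of the observed sequence is P(data|H) = 0.809·0.809 = 0.65448 and P(data|¬H) = 0.134·0.134 = 0.017956.
Bayes: P(H|data) = 0.077·0.65448 / (0.077·0.65448 + 0.923·0.017956) = 0.050395/0.066968 = 0.7525.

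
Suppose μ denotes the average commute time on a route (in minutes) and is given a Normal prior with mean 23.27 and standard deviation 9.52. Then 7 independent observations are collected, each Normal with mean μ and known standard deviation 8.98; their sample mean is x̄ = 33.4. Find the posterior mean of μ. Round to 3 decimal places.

With known σ, the Normal prior is conjugate. Weight on the data is w = (n/σ²)/(n/σ² + 1/τ₀²) = 0.0868051/(0.0868051+0.0110338) = 0.88722.
Posterior mean = w·x̄ + (1−w)·μ₀ = 0.88722·33.4 + 0.11278·23.27 = 32.258.

Posterior mean ≈ 32.258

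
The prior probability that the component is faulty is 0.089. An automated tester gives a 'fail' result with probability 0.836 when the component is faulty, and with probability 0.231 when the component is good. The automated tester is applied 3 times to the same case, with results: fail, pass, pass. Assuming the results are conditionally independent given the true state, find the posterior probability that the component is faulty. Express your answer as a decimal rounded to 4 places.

Posterior P(H) ≈ 0.0158

Let H be the event that the component is faulty; start with P(H) = 0.089. P('fail'|H) = 0.836, P('fail'|¬H) = 0.231.
Update on result 1 ('fail'): P(H) ← 0.836·0.0890 / (0.836·0.0890 + 0.231·0.9110) = 0.074404/0.28485 = 0.2612.
Update on result 2 ('pass'): P(H) ← 0.164·0.2612 / (0.164·0.2612 + 0.769·0.7388) = 0.042838/0.61097 = 0.0701.
Update on result 3 ('pass'): P(H) ← 0.164·0.0701 / (0.164·0.0701 + 0.769·0.9299) = 0.011499/0.72658 = 0.0158.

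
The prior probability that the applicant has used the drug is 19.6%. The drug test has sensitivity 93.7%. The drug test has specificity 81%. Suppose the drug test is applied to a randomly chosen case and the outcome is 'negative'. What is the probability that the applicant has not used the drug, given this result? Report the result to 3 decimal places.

P(¬H | E) ≈ 0.981

Let H be the event that the applicant has used the drug. P(H) = 0.196, so P(¬H) = 0.804. With E the 'negative' result, P(E|H) = 0.063 and P(E|¬H) = 0.81.
P(E) = 0.063·0.196 + 0.81·0.804 = 0.012348 + 0.65124 = 0.66359.
By Bayes' theorem, P(H|E) = 0.012348 / 0.66359 = 0.019. Hence P(¬H|E) = 1 − 0.019 = 0.981.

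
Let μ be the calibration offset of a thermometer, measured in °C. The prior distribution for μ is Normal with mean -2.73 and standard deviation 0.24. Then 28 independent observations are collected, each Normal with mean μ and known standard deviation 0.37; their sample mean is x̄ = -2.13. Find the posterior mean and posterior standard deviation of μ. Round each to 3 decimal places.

Posterior mean ≈ -2.177; posterior SD ≈ 0.067

With known σ, the Normal prior is conjugate. Weight on the data is w = (n/σ²)/(n/σ² + 1/τ₀²) = 204.529/(204.529+17.3611) = 0.92176.
Posterior mean = w·x̄ + (1−w)·μ₀ = 0.92176·-2.13 + 0.078242·-2.73 = -2.177. Posterior variance = 1/(204.529+17.3611) = 0.00450674, so SD = 0.067.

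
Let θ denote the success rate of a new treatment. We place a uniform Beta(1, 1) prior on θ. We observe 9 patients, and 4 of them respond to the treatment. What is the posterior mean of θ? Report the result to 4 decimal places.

Observing 4 successes and 5 failures updates Beta(1, 1) by adding the success and failure counts to the two shape parameters: α = 1+4 = 5, β = 1+5 = 6.
E[θ | data] = 5/(5+6) = 0.4545.

Posterior mean ≈ 0.4545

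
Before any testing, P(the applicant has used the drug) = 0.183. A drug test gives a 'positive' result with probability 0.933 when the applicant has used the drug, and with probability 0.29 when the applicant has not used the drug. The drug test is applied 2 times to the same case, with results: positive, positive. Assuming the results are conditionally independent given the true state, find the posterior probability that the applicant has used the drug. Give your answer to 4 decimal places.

Posterior P(H) ≈ 0.6987

With H the event that the applicant has used the drug, the joint likelihood of the observed sequence is P(data|H) = 0.933·0.933 = 0.87049 and P(data|¬H) = 0.29·0.29 = 0.084100.
Bayes: P(H|data) = 0.183·0.87049 / (0.183·0.87049 + 0.817·0.084100) = 0.15930/0.22801 = 0.6987.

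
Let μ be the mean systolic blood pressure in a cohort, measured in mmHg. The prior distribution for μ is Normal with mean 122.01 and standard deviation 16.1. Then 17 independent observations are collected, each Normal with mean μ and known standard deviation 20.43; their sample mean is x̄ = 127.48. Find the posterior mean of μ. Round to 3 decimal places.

Prior precision 1/τ₀² = 1/16.1² = 0.00385788; data precision n/σ² = 17/20.43² = 0.0407298.
Posterior precision = 0.00385788 + 0.0407298 = 0.0445877.
Posterior mean = (0.00385788·122.01 + 0.0407298·127.48) / 0.0445877 = 127.007.

Posterior mean ≈ 127.007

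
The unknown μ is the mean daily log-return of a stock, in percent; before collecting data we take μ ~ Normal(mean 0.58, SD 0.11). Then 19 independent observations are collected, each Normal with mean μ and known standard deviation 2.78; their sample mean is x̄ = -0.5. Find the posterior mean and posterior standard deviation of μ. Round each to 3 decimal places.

Posterior mean ≈ 0.549; posterior SD ≈ 0.108

Prior precision 1/τ₀² = 1/0.11² = 82.6446; data precision n/σ² = 19/2.78² = 2.45846.
Posterior precision = 82.6446 + 2.45846 = 85.1031, giving posterior SD = 1/√85.1031 = 0.108.
Posterior mean = (82.6446·0.58 + 2.45846·-0.5) / 85.1031 = 0.549.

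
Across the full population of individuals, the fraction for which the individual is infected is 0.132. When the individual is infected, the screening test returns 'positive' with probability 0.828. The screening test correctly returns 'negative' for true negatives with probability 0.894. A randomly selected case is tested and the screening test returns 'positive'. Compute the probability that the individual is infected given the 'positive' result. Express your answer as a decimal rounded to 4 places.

Write H for 'the individual is infected'. Prior odds H:¬H = 0.132/0.868 = 0.15207. For the 'positive' outcome, the likelihood ratio is 0.828/0.106 = 7.8113.
Posterior odds = 0.15207 × 7.8113 = 1.1879, so P(H|E) = 1.1879/(1+1.1879) = 0.5429.

P(H | E) ≈ 0.5429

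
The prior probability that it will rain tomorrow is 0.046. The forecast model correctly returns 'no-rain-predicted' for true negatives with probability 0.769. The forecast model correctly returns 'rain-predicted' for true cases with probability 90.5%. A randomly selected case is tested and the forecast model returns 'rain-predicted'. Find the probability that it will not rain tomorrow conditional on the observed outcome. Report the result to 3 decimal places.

P(¬H | E) ≈ 0.841

Write H for 'it will rain tomorrow'. Prior odds H:¬H = 0.046/0.954 = 0.048218. For the 'rain-predicted' outcome, the likelihood ratio is 0.905/0.231 = 3.9177.
Posterior odds = 0.048218 × 3.9177 = 0.18891, so P(H|E) = 0.18891/(1+0.18891) = 0.159. Then P(¬H|E) = 1 − 0.159 = 0.841.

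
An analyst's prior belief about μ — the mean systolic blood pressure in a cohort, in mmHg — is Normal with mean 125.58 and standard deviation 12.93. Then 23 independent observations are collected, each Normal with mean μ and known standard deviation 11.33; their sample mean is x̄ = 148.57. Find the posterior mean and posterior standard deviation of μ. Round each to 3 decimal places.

With known σ, the Normal prior is conjugate. Weight on the data is w = (n/σ²)/(n/σ² + 1/τ₀²) = 0.179171/(0.179171+0.00598140) = 0.96769.
Posterior mean = w·x̄ + (1−w)·μ₀ = 0.96769·148.57 + 0.032305·125.58 = 147.827. Posterior variance = 1/(0.179171+0.00598140) = 5.40095, so SD = 2.324.

Posterior mean ≈ 147.827; posterior SD ≈ 2.324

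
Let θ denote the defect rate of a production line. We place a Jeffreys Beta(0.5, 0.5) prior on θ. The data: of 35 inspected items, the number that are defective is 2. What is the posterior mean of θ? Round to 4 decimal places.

The binomial likelihood is conjugate to the Beta prior: with 2 successes and 33 failures, the posterior is Beta(0.5+2, 0.5+33) = Beta(2.5, 33.5).
E[θ | data] = 2.5/(2.5+33.5) = 0.0694.

Posterior mean ≈ 0.0694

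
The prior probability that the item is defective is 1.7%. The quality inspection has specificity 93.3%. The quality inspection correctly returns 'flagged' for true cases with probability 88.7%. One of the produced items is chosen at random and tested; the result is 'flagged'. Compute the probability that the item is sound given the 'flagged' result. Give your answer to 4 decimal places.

P(¬H | E) ≈ 0.8137

Let H be the event that the item is defective. P(H) = 0.017, so P(¬H) = 0.983. With E the 'flagged' result, P(E|H) = 0.887 and P(E|¬H) = 0.067.
P(E) = 0.887·0.017 + 0.067·0.983 = 0.015079 + 0.065861 = 0.080940.
By Bayes' theorem, P(H|E) = 0.015079 / 0.080940 = 0.1863. Hence P(¬H|E) = 1 − 0.1863 = 0.8137.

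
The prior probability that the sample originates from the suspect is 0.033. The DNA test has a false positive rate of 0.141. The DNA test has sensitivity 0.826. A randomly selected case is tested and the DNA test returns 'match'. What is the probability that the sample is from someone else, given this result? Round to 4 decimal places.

P(¬H | E) ≈ 0.8334

Write H for 'the sample originates from the suspect'. Prior odds H:¬H = 0.033/0.967 = 0.034126. For the 'match' outcome, the likelihood ratio is 0.826/0.141 = 5.8582.
Posterior odds = 0.034126 × 5.8582 = 0.19992, so P(H|E) = 0.19992/(1+0.19992) = 0.1666. Then P(¬H|E) = 1 − 0.1666 = 0.8334.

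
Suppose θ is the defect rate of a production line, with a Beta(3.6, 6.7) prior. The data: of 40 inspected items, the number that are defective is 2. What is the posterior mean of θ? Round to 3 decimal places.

Observing 2 successes and 38 failures updates Beta(3.6, 6.7) by adding the success and failure counts to the two shape parameters: α = 3.6+2 = 5.6, β = 6.7+38 = 44.7.
E[θ | data] = 5.6/(5.6+44.7) = 0.111.

Posterior mean ≈ 0.111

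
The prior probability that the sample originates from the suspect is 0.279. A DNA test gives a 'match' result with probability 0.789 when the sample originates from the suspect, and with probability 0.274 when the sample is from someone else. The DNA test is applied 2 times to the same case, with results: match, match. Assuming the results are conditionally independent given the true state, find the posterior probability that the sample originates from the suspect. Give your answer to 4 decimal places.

Posterior P(H) ≈ 0.7624

With H the event that the sample originates from the suspect, the joint likelihood of the observed sequence is P(data|H) = 0.789·0.789 = 0.62252 and P(data|¬H) = 0.274·0.274 = 0.075076.
Bayes: P(H|data) = 0.279·0.62252 / (0.279·0.62252 + 0.721·0.075076) = 0.17368/0.22781 = 0.7624.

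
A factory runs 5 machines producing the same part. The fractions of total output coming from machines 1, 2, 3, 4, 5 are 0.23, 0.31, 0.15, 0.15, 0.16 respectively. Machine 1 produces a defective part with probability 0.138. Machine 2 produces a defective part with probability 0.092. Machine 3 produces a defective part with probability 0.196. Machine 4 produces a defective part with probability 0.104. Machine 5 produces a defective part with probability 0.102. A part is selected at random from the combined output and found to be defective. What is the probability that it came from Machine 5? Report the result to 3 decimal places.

Posterior probability ≈ 0.134

Tabulate prior·likelihood by source: [1] prior 0.23, lik 0.138, product 0.03174; [2] prior 0.31, lik 0.092, product 0.02852; [3] prior 0.15, lik 0.196, product 0.02940; [4] prior 0.15, lik 0.104, product 0.01560; [5] prior 0.16, lik 0.102, product 0.01632.
Normalizing constant = 0.12158; the posterior for Machine 5 is its product over the sum, 0.01632/0.12158 = 0.134.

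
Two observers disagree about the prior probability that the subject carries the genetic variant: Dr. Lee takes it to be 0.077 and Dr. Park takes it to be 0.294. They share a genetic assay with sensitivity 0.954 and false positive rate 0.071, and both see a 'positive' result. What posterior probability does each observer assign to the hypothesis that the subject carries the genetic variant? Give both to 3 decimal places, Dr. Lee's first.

The likelihood ratio for a 'positive' result is 0.954/0.071 = 13.437.
Dr. Lee: prior odds 0.077/0.923 = 0.083424; posterior odds 1.1209; posterior probability 0.529.
Dr. Park: prior odds 0.294/0.706 = 0.41643; posterior odds 5.5954; posterior probability 0.848.

Dr. Lee: 0.529; Dr. Park: 0.848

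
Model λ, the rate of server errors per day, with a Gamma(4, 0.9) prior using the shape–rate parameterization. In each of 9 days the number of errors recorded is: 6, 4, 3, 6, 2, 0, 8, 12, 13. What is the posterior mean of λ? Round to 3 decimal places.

The Poisson likelihood adds the total count to the shape and the number of exposure periods to the rate. Here ∑xᵢ = 54 and n = 9, so shape 4→58 and rate 0.9→9.9.
E[λ | data] = 58/9.9 = 5.859.

Posterior mean ≈ 5.859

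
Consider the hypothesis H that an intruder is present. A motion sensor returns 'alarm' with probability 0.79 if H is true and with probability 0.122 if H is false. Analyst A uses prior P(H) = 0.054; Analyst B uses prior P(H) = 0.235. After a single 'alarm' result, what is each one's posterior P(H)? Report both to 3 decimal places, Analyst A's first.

P('+'|H) = 0.79, P('+'|¬H) = 0.122.
Analyst A: numerator 0.79·0.054 = 0.042660; evidence = 0.042660+0.122·0.946 = 0.15807; posterior = 0.270.
Analyst B: numerator 0.79·0.235 = 0.18565; evidence = 0.18565+0.122·0.765 = 0.27898; posterior = 0.665.

Analyst A: 0.270; Analyst B: 0.665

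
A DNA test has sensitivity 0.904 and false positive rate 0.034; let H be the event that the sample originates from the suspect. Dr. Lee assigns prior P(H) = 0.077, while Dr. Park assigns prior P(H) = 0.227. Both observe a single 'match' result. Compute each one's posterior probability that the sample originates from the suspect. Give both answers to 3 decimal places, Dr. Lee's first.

P('+'|H) = 0.904, P('+'|¬H) = 0.034.
Dr. Lee: numerator 0.904·0.077 = 0.069608; evidence = 0.069608+0.034·0.923 = 0.10099; posterior = 0.689.
Dr. Park: numerator 0.904·0.227 = 0.20521; evidence = 0.20521+0.034·0.773 = 0.23149; posterior = 0.886.

Dr. Lee: 0.689; Dr. Park: 0.886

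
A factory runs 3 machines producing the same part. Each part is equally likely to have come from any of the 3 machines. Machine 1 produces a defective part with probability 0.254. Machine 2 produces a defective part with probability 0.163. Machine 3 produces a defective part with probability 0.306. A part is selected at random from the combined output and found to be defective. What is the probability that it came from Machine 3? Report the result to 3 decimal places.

Posterior probability ≈ 0.423

Tabulate prior·likelihood by source: [1] prior 0.333333, lik 0.254, product 0.08467; [2] prior 0.333333, lik 0.163, product 0.05433; [3] prior 0.333333, lik 0.306, product 0.1020.
Normalizing constant = 0.24100; the posterior for Machine 3 is its product over the sum, 0.1020/0.24100 = 0.423.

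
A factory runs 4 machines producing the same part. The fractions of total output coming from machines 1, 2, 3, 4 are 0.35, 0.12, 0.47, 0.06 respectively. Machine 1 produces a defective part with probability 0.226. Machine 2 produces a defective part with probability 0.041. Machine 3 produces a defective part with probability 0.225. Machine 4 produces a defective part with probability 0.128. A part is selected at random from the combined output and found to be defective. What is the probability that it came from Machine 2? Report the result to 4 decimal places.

Posterior probability ≈ 0.0249

Tabulate prior·likelihood by source: [1] prior 0.35, lik 0.226, product 0.07910; [2] prior 0.12, lik 0.041, product 0.004920; [3] prior 0.47, lik 0.225, product 0.1057; [4] prior 0.06, lik 0.128, product 0.007680.
Normalizing constant = 0.19745; the posterior for Machine 2 is its product over the sum, 0.004920/0.19745 = 0.0249.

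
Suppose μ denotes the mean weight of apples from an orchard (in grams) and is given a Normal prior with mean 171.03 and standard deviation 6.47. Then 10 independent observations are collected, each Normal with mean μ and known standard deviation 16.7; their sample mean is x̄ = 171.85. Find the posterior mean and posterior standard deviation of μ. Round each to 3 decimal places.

Posterior mean ≈ 171.522; posterior SD ≈ 4.091

Prior precision 1/τ₀² = 1/6.47² = 0.0238886; data precision n/σ² = 10/16.7² = 0.0358564.
Posterior precision = 0.0238886 + 0.0358564 = 0.0597451, giving posterior SD = 1/√0.0597451 = 4.091.
Posterior mean = (0.0238886·171.03 + 0.0358564·171.85) / 0.0597451 = 171.522.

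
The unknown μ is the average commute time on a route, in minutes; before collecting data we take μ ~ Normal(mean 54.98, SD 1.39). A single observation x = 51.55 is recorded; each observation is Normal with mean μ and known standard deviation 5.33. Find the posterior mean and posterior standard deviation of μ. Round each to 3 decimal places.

Posterior mean ≈ 54.762; posterior SD ≈ 1.345

With known σ, the Normal prior is conjugate. Weight on the data is w = (n/σ²)/(n/σ² + 1/τ₀²) = 0.0352002/(0.0352002+0.517572) = 0.063680.
Posterior mean = w·x̄ + (1−w)·μ₀ = 0.063680·51.55 + 0.93632·54.98 = 54.762. Posterior variance = 1/(0.0352002+0.517572) = 1.80906, so SD = 1.345.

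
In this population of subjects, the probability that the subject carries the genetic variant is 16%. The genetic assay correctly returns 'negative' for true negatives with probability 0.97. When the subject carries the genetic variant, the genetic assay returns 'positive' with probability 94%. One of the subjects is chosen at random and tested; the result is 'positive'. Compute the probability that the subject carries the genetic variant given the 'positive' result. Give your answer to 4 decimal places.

P(H | E) ≈ 0.8565

Let H be the event that the subject carries the genetic variant. P(H) = 0.16, so P(¬H) = 0.84. With E the 'positive' result, P(E|H) = 0.94 and P(E|¬H) = 0.03.
P(E) = 0.94·0.16 + 0.03·0.84 = 0.15040 + 0.025200 = 0.17560.
By Bayes' theorem, P(H|E) = 0.15040 / 0.17560 = 0.8565.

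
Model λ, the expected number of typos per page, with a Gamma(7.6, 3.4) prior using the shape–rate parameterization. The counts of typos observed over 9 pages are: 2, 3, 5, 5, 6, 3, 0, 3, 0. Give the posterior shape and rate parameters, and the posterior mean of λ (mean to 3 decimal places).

Total count ∑xᵢ = 27 over n = 9 pages.
Gamma is conjugate to the Poisson likelihood: posterior is Gamma(shape = 7.6+27 = 34.6, rate = 3.4+9 = 12.4).
E[λ | data] = 34.6/12.4 = 2.790.

Posterior: Gamma(shape=34.6, rate=12.4); mean ≈ 2.790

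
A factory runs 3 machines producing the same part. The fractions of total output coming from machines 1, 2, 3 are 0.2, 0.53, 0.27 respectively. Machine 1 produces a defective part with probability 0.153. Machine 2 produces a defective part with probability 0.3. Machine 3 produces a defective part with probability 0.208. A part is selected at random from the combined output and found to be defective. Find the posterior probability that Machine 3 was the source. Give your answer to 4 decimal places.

Posterior probability ≈ 0.2285

Tabulate prior·likelihood by source: [1] prior 0.2, lik 0.153, product 0.03060; [2] prior 0.53, lik 0.3, product 0.1590; [3] prior 0.27, lik 0.208, product 0.05616.
Normalizing constant = 0.24576; the posterior for Machine 3 is its product over the sum, 0.05616/0.24576 = 0.2285.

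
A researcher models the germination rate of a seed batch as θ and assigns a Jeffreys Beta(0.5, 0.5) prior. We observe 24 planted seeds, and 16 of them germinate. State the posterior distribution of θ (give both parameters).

The binomial likelihood is conjugate to the Beta prior: with 16 successes and 8 failures, the posterior is Beta(0.5+16, 0.5+8) = Beta(16.5, 8.5).

Posterior: Beta(16.5, 8.5)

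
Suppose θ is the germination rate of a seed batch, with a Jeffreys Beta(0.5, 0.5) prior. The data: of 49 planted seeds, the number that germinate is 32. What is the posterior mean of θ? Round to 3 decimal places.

The binomial likelihood is conjugate to the Beta prior: with 32 successes and 17 failures, the posterior is Beta(0.5+32, 0.5+17) = Beta(32.5, 17.5).
E[θ | data] = 32.5/(32.5+17.5) = 0.650.

Posterior mean ≈ 0.650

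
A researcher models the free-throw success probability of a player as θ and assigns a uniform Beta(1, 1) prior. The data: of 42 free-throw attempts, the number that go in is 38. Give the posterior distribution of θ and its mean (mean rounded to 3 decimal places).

Posterior: Beta(39, 5); mean ≈ 0.886

Observing 38 successes and 4 failures updates Beta(1, 1) by adding the success and failure counts to the two shape parameters: α = 1+38 = 39, β = 1+4 = 5.
E[θ | data] = 39/(39+5) = 0.886.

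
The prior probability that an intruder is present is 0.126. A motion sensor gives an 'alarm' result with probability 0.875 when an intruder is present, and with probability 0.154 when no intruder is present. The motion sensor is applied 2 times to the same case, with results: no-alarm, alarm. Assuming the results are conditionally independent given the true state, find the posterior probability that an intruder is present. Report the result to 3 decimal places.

Let H be the event that an intruder is present; start with P(H) = 0.126. P('alarm'|H) = 0.875, P('alarm'|¬H) = 0.154.
Update on result 1 ('no-alarm'): P(H) ← 0.125·0.1260 / (0.125·0.1260 + 0.846·0.8740) = 0.015750/0.75515 = 0.0209.
Update on result 2 ('alarm'): P(H) ← 0.875·0.0209 / (0.875·0.0209 + 0.154·0.9791) = 0.018250/0.16904 = 0.1080.

Posterior P(H) ≈ 0.108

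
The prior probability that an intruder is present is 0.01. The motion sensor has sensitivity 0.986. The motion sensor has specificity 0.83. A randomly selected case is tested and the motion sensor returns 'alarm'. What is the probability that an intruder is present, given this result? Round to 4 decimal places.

P(H | E) ≈ 0.0553

Let H be the event that an intruder is present. P(H) = 0.01, so P(¬H) = 0.99. With E the 'alarm' result, P(E|H) = 0.986 and P(E|¬H) = 0.17.
P(E) = 0.986·0.01 + 0.17·0.99 = 0.0098600 + 0.16830 = 0.17816.
By Bayes' theorem, P(H|E) = 0.0098600 / 0.17816 = 0.0553.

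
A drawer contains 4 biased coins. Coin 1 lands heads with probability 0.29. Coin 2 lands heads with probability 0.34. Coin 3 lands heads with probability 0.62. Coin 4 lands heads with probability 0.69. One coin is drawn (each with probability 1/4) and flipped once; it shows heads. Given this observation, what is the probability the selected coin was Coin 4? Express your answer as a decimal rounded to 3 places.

Tabulate prior·likelihood by source: [1] prior 0.25, lik 0.29, product 0.07250; [2] prior 0.25, lik 0.34, product 0.08500; [3] prior 0.25, lik 0.62, product 0.1550; [4] prior 0.25, lik 0.69, product 0.1725.
Normalizing constant = 0.48500; the posterior for Coin 4 is its product over the sum, 0.1725/0.48500 = 0.356.

Posterior probability ≈ 0.356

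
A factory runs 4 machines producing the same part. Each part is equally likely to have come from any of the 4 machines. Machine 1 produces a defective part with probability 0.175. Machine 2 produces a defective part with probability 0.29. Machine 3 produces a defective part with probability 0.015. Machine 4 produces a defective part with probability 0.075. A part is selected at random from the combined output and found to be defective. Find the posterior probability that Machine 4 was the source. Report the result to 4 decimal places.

Posterior probability ≈ 0.1351

P(defective|M1) = 0.175; P(defective|M2) = 0.29; P(defective|M3) = 0.015; P(defective|M4) = 0.075.
Prior × likelihood for each source: 0.25·0.175=0.04375, 0.25·0.29=0.07250, 0.25·0.015=0.003750, 0.25·0.075=0.01875. Summing gives P(defective) = 0.13875.
P(Machine 4 | defective) = 0.01875 / 0.13875 = 0.1351.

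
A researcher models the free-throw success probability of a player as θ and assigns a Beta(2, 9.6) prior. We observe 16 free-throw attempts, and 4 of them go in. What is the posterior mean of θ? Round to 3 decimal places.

Observing 4 successes and 12 failures updates Beta(2, 9.6) by adding the success and failure counts to the two shape parameters: α = 2+4 = 6, β = 9.6+12 = 21.6.
E[θ | data] = 6/(6+21.6) = 0.217.

Posterior mean ≈ 0.217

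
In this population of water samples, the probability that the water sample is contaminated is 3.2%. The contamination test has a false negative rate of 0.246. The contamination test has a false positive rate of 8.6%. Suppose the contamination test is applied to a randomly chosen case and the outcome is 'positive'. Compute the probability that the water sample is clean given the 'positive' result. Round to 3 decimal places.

P(¬H | E) ≈ 0.775

Write H for 'the water sample is contaminated'. Prior odds H:¬H = 0.032/0.968 = 0.033058. For the 'positive' outcome, the likelihood ratio is 0.754/0.086 = 8.7674.
Posterior odds = 0.033058 × 8.7674 = 0.28983, so P(H|E) = 0.28983/(1+0.28983) = 0.225. Then P(¬H|E) = 1 − 0.225 = 0.775.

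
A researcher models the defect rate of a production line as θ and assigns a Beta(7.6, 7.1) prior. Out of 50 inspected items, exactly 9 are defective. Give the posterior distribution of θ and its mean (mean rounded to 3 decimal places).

Observing 9 successes and 41 failures updates Beta(7.6, 7.1) by adding the success and failure counts to the two shape parameters: α = 7.6+9 = 16.6, β = 7.1+41 = 48.1.
E[θ | data] = 16.6/(16.6+48.1) = 0.257.

Posterior: Beta(16.6, 48.1); mean ≈ 0.257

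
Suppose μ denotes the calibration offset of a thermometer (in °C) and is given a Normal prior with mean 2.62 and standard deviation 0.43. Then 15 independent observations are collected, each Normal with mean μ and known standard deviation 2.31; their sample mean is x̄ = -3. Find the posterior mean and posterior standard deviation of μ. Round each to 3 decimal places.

Posterior mean ≈ 0.698; posterior SD ≈ 0.349

Prior precision 1/τ₀² = 1/0.43² = 5.40833; data precision n/σ² = 15/2.31² = 2.81104.
Posterior precision = 5.40833 + 2.81104 = 8.21937, giving posterior SD = 1/√8.21937 = 0.349.
Posterior mean = (5.40833·2.62 + 2.81104·-3) / 8.21937 = 0.698.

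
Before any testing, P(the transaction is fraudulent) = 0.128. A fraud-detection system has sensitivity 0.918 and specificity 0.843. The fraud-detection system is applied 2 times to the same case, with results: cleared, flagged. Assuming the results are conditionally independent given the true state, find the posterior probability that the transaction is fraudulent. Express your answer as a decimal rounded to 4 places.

Posterior P(H) ≈ 0.0771

Let H be the event that the transaction is fraudulent; start with P(H) = 0.128. P('flagged'|H) = 0.918, P('flagged'|¬H) = 0.157.
Update on result 1 ('cleared'): P(H) ← 0.082·0.1280 / (0.082·0.1280 + 0.843·0.8720) = 0.010496/0.74559 = 0.0141.
Update on result 2 ('flagged'): P(H) ← 0.918·0.0141 / (0.918·0.0141 + 0.157·0.9859) = 0.012923/0.16771 = 0.0771.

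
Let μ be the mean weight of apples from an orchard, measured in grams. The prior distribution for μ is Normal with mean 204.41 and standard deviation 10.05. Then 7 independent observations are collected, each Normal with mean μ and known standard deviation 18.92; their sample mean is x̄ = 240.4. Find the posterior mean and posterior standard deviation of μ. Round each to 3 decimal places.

With known σ, the Normal prior is conjugate. Weight on the data is w = (n/σ²)/(n/σ² + 1/τ₀²) = 0.0195549/(0.0195549+0.00990075) = 0.66388.
Posterior mean = w·x̄ + (1−w)·μ₀ = 0.66388·240.4 + 0.33612·204.41 = 228.303. Posterior variance = 1/(0.0195549+0.00990075) = 33.9493, so SD = 5.827.

Posterior mean ≈ 228.303; posterior SD ≈ 5.827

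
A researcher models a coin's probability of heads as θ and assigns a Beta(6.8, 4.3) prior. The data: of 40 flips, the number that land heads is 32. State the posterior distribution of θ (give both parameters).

Observing 32 successes and 8 failures updates Beta(6.8, 4.3) by adding the success and failure counts to the two shape parameters: α = 6.8+32 = 38.8, β = 4.3+8 = 12.3.

Posterior: Beta(38.8, 12.3)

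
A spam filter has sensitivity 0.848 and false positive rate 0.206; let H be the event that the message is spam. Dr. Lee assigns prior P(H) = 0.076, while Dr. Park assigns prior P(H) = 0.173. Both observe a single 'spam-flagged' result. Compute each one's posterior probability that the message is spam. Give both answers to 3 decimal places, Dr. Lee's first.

Dr. Lee: 0.253; Dr. Park: 0.463

P('+'|H) = 0.848, P('+'|¬H) = 0.206.
Dr. Lee: numerator 0.848·0.076 = 0.064448; evidence = 0.064448+0.206·0.924 = 0.25479; posterior = 0.253.
Dr. Park: numerator 0.848·0.173 = 0.14670; evidence = 0.14670+0.206·0.827 = 0.31707; posterior = 0.463.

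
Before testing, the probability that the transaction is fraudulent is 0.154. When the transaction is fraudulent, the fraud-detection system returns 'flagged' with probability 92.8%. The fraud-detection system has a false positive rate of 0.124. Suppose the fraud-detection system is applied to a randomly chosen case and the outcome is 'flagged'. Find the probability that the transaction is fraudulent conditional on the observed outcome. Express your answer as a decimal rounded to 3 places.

P(H | E) ≈ 0.577

Write H for 'the transaction is fraudulent'. Prior odds H:¬H = 0.154/0.846 = 0.18203. For the 'flagged' outcome, the likelihood ratio is 0.928/0.124 = 7.4839.
Posterior odds = 0.18203 × 7.4839 = 1.3623, so P(H|E) = 1.3623/(1+1.3623) = 0.577.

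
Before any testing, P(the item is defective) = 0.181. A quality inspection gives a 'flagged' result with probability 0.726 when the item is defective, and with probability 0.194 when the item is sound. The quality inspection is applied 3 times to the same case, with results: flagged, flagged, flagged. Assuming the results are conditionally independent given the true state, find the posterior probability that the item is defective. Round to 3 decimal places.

With H the event that the item is defective, the joint likelihood of the observed sequence is P(data|H) = 0.726·0.726·0.726 = 0.38266 and P(data|¬H) = 0.194·0.194·0.194 = 0.0073014.
Bayes: P(H|data) = 0.181·0.38266 / (0.181·0.38266 + 0.819·0.0073014) = 0.069261/0.075241 = 0.9205.

Posterior P(H) ≈ 0.921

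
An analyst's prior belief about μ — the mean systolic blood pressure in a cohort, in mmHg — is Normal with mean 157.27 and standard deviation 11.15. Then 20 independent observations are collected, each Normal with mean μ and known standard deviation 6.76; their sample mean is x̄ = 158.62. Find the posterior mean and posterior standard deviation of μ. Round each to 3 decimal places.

With known σ, the Normal prior is conjugate. Weight on the data is w = (n/σ²)/(n/σ² + 1/τ₀²) = 0.437660/(0.437660+0.00804360) = 0.98195.
Posterior mean = w·x̄ + (1−w)·μ₀ = 0.98195·158.62 + 0.018047·157.27 = 158.596. Posterior variance = 1/(0.437660+0.00804360) = 2.24364, so SD = 1.498.

Posterior mean ≈ 158.596; posterior SD ≈ 1.498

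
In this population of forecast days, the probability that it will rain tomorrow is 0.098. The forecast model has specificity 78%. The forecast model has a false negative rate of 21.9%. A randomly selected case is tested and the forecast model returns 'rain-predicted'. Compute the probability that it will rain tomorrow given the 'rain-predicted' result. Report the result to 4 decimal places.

P(H | E) ≈ 0.2783

Let H be the event that it will rain tomorrow. P(H) = 0.098, so P(¬H) = 0.902. With E the 'rain-predicted' result, P(E|H) = 0.781 and P(E|¬H) = 0.22.
P(E) = 0.781·0.098 + 0.22·0.902 = 0.076538 + 0.19844 = 0.27498.
By Bayes' theorem, P(H|E) = 0.076538 / 0.27498 = 0.2783.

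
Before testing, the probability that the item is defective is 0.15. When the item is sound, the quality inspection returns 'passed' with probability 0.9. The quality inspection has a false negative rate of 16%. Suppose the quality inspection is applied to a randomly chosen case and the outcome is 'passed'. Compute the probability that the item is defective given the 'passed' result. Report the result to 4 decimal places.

P(H | E) ≈ 0.0304

Let H be the event that the item is defective. P(H) = 0.15, so P(¬H) = 0.85. With E the 'passed' result, P(E|H) = 0.16 and P(E|¬H) = 0.9.
P(E) = 0.16·0.15 + 0.9·0.85 = 0.024000 + 0.76500 = 0.78900.
By Bayes' theorem, P(H|E) = 0.024000 / 0.78900 = 0.0304.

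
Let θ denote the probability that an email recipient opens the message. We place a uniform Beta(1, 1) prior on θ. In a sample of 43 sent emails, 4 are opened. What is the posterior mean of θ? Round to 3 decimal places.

Posterior mean ≈ 0.111

Observing 4 successes and 39 failures updates Beta(1, 1) by adding the success and failure counts to the two shape parameters: α = 1+4 = 5, β = 1+39 = 40.
Posterior mean = α/(α+β) = 5/45 = 0.111.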